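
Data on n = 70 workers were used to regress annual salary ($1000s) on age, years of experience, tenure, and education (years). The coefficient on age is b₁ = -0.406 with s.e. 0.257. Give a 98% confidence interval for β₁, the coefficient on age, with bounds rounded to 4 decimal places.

df = n − k − 1 = 70 − 4 − 1 = 65.
t* = t_{0.01, 65} = 2.385097.
Margin = t* × SE = 2.385097 × 0.257 = 0.612970.
CI: -0.406 ± 0.612970 → (-1.0190, 0.2070).
With 98% confidence, each one-unit increase in age is associated with a change of between -1.0190 and 0.2070 $1000s in annual salary, holding the other predictors fixed.

(-1.0190, 0.2070)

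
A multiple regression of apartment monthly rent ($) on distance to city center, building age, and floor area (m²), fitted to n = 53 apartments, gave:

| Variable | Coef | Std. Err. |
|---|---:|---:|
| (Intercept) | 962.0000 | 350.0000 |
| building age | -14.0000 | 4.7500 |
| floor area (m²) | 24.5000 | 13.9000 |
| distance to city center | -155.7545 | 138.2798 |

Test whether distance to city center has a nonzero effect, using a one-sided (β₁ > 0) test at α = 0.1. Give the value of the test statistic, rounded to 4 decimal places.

t = -1.1264

Read off: b = -155.7545, SE = 138.2798 for distance to city center.
H₀: β₁ = 0 vs H₁: β₁ > 0.
t = -155.7545 / 138.2798 = -1.1264.
df = n − k − 1 = 53 − 3 − 1 = 49.
One-sided p ≈ 0.8673, which is ≥ 0.1, so fail to reject H₀.
The data do not give significant evidence that the true slope on distance to city center is positive, holding the other predictors fixed.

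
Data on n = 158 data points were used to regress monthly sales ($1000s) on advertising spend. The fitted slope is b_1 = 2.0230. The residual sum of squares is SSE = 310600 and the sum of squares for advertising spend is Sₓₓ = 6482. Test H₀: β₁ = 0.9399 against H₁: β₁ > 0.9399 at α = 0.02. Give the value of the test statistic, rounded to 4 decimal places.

t = 1.9543

MSE = SSE/(n − 2) = 310600/156 = 1991.03.
SE(b_1) = √(MSE/Sₓₓ) = √(1991.03/6482) = 0.554222.
t = (2.0230 − 0.9399) / 0.554222 = 1.9543.
df = n − 2 = 156.
One-sided p ≈ 0.0262, which is ≥ 0.02, so fail to reject H₀.
The data do not give significant evidence that the true slope on advertising spend exceeds 0.9399 $1000s per unit.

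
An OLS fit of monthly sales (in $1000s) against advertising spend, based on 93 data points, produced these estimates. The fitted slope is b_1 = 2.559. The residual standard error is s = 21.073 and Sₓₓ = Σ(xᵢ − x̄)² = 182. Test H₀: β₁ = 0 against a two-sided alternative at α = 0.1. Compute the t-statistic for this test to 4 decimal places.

SE(b_1) = s/√Sₓₓ = 21.073/√182 = 1.56203.
t = 2.559 / 1.56203 = 1.6382.
df = n − 2 = 91.
Two-sided p ≈ 0.1048, which is ≥ 0.1, so fail to reject H₀.
The data do not give significant evidence of an association between advertising spend and monthly sales.

t = 1.6382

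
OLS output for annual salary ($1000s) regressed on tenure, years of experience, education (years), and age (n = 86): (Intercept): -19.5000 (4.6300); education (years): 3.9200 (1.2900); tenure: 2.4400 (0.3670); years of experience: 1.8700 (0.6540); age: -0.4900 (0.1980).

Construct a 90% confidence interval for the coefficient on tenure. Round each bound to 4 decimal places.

(1.8294, 3.0506)

Read off: b = 2.4400, SE = 0.3670 for tenure.
df = n − k − 1 = 86 − 4 − 1 = 81.
t* = t_{0.05, 81} = 1.663884.
Margin = t* × SE = 1.663884 × 0.3670 = 0.610645.
CI: 2.4400 ± 0.610645 → (1.8294, 3.0506).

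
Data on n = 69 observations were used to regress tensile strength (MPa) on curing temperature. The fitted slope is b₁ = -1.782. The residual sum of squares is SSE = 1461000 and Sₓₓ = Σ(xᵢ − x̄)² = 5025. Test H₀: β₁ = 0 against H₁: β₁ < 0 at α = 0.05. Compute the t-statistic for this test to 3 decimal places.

MSE = SSE/(n − 2) = 1461000/67 = 21806.
SE(b₁) = √(MSE/Sₓₓ) = √(21806/5025) = 2.08315.
t = -1.782 / 2.08315 = -0.855.
df = n − 2 = 67.
One-sided p ≈ 0.1977, which is ≥ 0.05, so fail to reject H₀.
The data do not give significant evidence that the true slope on curing temperature is negative.

t = -0.855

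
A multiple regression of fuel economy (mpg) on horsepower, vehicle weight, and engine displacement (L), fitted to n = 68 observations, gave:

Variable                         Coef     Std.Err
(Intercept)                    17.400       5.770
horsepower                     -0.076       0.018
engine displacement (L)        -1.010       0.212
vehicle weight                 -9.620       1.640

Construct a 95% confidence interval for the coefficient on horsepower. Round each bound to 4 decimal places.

(-0.1120, -0.0400)

Read off: b = -0.076, SE = 0.018 for horsepower.
df = n − k − 1 = 68 − 3 − 1 = 64.
t* = t_{0.025, 64} = 1.99773.
Margin = t* × SE = 1.99773 × 0.018 = 0.035959.
CI: -0.076 ± 0.035959 → (-0.1120, -0.0400).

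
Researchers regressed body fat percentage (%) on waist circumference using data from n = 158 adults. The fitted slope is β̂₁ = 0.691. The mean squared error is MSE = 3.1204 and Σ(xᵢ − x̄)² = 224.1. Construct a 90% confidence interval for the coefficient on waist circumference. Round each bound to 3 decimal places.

(0.496, 0.886)

SE(β̂₁) = √(MSE/Sₓₓ) = √(3.1204/224.1) = 0.118001.
df = n − 2 = 156.
t* = t_{0.05, 156} = 1.65468.
Margin = t* × SE = 1.65468 × 0.118001 = 0.19525.
CI: 0.691 ± 0.19525 → (0.496, 0.886).
With 90% confidence, each one-unit increase in waist circumference is associated with a change of between 0.496 and 0.886 % in body fat percentage.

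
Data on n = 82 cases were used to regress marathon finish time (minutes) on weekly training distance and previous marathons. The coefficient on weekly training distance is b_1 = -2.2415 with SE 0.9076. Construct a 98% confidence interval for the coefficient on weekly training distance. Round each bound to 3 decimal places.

(-4.397, -0.086)

df = n − k − 1 = 82 − 2 − 1 = 79.
t* = t_{0.01, 79} = 2.374482.
Margin = t* × SE = 2.374482 × 0.9076 = 2.15508.
CI: -2.2415 ± 2.15508 → (-4.397, -0.086).
With 98% confidence, each one-unit increase in weekly training distance is associated with a change of between -4.397 and -0.086 minutes in marathon finish time, holding the other predictors fixed.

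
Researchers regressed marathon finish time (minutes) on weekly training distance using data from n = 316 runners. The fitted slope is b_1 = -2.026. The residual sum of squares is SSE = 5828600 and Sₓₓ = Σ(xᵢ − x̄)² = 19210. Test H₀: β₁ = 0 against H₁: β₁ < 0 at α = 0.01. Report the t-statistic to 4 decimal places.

MSE = SSE/(n − 2) = 5828600/314 = 18562.4.
SE(b_1) = √(MSE/Sₓₓ) = √(18562.4/19210) = 0.983.
t = -2.026 / 0.983 = -2.0610.
df = n − 2 = 314.
One-sided p ≈ 0.0201, which is ≥ 0.01, so fail to reject H₀.
The data do not give significant evidence that the true slope on weekly training distance is negative.

t = -2.0610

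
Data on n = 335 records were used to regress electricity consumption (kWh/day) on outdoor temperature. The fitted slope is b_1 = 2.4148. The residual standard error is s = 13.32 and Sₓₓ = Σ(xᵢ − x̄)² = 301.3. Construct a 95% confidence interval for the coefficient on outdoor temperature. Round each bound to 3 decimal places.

SE(b_1) = s/√Sₓₓ = 13.32/√301.3 = 0.76737.
df = n − 2 = 333.
t* = t_{0.025, 333} = 1.967113.
Margin = t* × SE = 1.967113 × 0.76737 = 1.50950.
CI: 2.4148 ± 1.50950 → (0.905, 3.924).
With 95% confidence, each one-unit increase in outdoor temperature is associated with a change of between 0.905 and 3.924 kWh/day in electricity consumption.

(0.905, 3.924)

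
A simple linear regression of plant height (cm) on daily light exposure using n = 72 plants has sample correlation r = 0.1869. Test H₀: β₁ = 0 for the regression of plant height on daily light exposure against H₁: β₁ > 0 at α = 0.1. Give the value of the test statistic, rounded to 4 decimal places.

t = r·√(n − 2)/√(1 − r²) = 0.1869·√70/√0.965068 = 1.5918.
df = n − 2 = 70.
One-sided p ≈ 0.0580, which is < 0.1, so reject H₀.
There is evidence of a linear association between daily light exposure and plant height.

t = 1.5918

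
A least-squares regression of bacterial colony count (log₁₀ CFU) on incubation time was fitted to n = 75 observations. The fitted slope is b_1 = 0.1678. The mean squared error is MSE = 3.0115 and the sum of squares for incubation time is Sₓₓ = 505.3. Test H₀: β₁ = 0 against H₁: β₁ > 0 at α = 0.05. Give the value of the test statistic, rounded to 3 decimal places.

SE(b_1) = √(MSE/Sₓₓ) = √(3.0115/505.3) = 0.0771999.
t = 0.1678 / 0.0771999 = 2.174.
df = n − 2 = 73.
One-sided p ≈ 0.0165, which is < 0.05, so reject H₀.
There is evidence that the true slope on incubation time is positive.

t = 2.174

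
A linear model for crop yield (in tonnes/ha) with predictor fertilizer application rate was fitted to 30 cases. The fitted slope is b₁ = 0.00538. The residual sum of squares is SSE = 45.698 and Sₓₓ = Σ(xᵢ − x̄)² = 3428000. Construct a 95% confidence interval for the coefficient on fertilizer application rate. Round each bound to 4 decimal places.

MSE = SSE/(n − 2) = 45.698/28 = 1.63207.
SE(b₁) = √(MSE/Sₓₓ) = √(1.63207/3428000) = 0.00069.
df = n − 2 = 28.
t* = t_{0.025, 28} = 2.048407.
Margin = t* × SE = 2.048407 × 0.00069 = 0.001413.
CI: 0.00538 ± 0.001413 → (0.0040, 0.0068).
With 95% confidence, each one-unit increase in fertilizer application rate is associated with a change of between 0.0040 and 0.0068 tonnes/ha in crop yield.

(0.0040, 0.0068)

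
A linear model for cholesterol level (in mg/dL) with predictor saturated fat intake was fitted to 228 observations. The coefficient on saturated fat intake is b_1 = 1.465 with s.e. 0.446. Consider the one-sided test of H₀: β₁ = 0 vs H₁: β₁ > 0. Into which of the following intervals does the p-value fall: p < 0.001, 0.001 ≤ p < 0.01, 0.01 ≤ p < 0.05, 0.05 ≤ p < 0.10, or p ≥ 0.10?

t = 1.465 / 0.446 = 3.285.
df = n − 2 = 228 − 2 = 226.
One-sided p = P(T_{226} > t) ≈ 0.0006.
So p < 0.001.

p < 0.001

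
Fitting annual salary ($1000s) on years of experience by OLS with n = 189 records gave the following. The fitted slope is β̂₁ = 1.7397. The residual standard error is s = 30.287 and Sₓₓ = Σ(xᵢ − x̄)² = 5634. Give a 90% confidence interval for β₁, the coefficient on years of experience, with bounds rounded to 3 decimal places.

SE(β̂₁) = s/√Sₓₓ = 30.287/√5634 = 0.403504.
df = n − 2 = 187.
t* = t_{0.05, 187} = 1.653043.
Margin = t* × SE = 1.653043 × 0.403504 = 0.66701.
CI: 1.7397 ± 0.66701 → (1.073, 2.407).
With 90% confidence, each one-unit increase in years of experience is associated with a change of between 1.073 and 2.407 $1000s in annual salary.

(1.073, 2.407)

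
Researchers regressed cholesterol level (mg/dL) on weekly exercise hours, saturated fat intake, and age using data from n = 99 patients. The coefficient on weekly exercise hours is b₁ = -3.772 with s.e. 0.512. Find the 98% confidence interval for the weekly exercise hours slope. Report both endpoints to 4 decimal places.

(-4.9835, -2.5605)

df = n − k − 1 = 99 − 3 − 1 = 95.
t* = t_{0.01, 95} = 2.366243.
Margin = t* × SE = 2.366243 × 0.512 = 1.211516.
CI: -3.772 ± 1.211516 → (-4.9835, -2.5605).
With 98% confidence, each one-unit increase in weekly exercise hours is associated with a change of between -4.9835 and -2.5605 mg/dL in cholesterol level, holding the other predictors fixed.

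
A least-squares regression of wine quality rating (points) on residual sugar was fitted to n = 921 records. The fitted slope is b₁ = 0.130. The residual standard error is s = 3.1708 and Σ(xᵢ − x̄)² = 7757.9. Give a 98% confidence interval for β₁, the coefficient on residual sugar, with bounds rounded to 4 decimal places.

SE(b₁) = s/√Sₓₓ = 3.1708/√7757.9 = 0.0359995.
df = n − 2 = 919.
t* = t_{0.01, 919} = 2.330412.
Margin = t* × SE = 2.330412 × 0.0359995 = 0.083894.
CI: 0.130 ± 0.083894 → (0.0461, 0.2139).
With 98% confidence, each one-unit increase in residual sugar is associated with a change of between 0.0461 and 0.2139 points in wine quality rating.

(0.0461, 0.2139)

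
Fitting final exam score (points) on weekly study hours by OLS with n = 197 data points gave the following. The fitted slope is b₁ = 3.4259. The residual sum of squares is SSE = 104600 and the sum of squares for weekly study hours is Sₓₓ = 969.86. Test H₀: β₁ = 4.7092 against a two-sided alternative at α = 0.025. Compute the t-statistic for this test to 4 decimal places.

t = -1.7256

MSE = SSE/(n − 2) = 104600/195 = 536.41.
SE(b₁) = √(MSE/Sₓₓ) = √(536.41/969.86) = 0.743694.
t = (3.4259 − 4.7092) / 0.743694 = -1.7256.
df = n − 2 = 195.
Two-sided p ≈ 0.0860, which is ≥ 0.025, so fail to reject H₀.
The data are consistent with a true slope of 4.7092 points per unit of weekly study hours.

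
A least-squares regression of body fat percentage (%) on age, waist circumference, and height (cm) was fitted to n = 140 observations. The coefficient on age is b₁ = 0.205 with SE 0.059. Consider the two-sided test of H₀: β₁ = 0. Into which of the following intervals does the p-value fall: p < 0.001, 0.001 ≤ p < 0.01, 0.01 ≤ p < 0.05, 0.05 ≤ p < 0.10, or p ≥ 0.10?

p < 0.001

t = 0.205 / 0.059 = 3.475.
df = n − k − 1 = 140 − 3 − 1 = 136.
Two-sided p = 2·P(T_{136} > |t|) ≈ 0.0007.
So p < 0.001.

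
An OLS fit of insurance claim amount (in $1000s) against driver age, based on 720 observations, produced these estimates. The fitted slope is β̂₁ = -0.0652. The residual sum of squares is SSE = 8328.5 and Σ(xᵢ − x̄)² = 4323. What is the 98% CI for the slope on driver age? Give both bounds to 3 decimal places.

(-0.186, 0.056)

MSE = SSE/(n − 2) = 8328.5/718 = 11.5996.
SE(β̂₁) = √(MSE/Sₓₓ) = √(11.5996/4323) = 0.0517999.
df = n − 2 = 718.
t* = t_{0.01, 718} = 2.331553.
Margin = t* × SE = 2.331553 × 0.0517999 = 0.12077.
CI: -0.0652 ± 0.12077 → (-0.186, 0.056).
With 98% confidence, each one-unit increase in driver age is associated with a change of between -0.186 and 0.056 $1000s in insurance claim amount.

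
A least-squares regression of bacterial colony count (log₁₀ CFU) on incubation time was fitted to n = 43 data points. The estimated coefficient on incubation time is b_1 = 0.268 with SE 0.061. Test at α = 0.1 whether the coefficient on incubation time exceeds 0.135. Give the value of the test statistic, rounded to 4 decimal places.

t = 2.1803

H₀: β₁ = 0.135 vs H₁: β₁ > 0.135.
t = (b_1 − β₁⁰)/SE = (0.268 − 0.135) / 0.061 = 2.1803.
df = n − 2 = 43 − 2 = 41.
One-sided p ≈ 0.0175, which is < 0.1, so reject H₀.
There is evidence that the true slope on incubation time exceeds 0.135 log₁₀ CFU per unit.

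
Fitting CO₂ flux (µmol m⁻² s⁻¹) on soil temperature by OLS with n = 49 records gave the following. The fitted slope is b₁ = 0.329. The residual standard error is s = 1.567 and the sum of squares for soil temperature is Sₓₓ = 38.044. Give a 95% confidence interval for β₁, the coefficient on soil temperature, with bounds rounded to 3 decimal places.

(-0.182, 0.840)

SE(b₁) = s/√Sₓₓ = 1.567/√38.044 = 0.254054.
df = n − 2 = 47.
t* = t_{0.025, 47} = 2.011741.
Margin = t* × SE = 2.011741 × 0.254054 = 0.51109.
CI: 0.329 ± 0.51109 → (-0.182, 0.840).
With 95% confidence, each one-unit increase in soil temperature is associated with a change of between -0.182 and 0.840 µmol m⁻² s⁻¹ in CO₂ flux.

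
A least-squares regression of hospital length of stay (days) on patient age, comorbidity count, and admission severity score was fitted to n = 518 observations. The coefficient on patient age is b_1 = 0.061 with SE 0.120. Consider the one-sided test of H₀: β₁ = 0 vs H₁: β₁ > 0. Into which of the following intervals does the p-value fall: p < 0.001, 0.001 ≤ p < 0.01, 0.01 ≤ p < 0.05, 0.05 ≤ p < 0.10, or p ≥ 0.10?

p ≥ 0.10

t = 0.061 / 0.120 = 0.508.
df = n − k − 1 = 518 − 3 − 1 = 514.
One-sided p = P(T_{514} > t) ≈ 0.3057.
So p ≥ 0.10.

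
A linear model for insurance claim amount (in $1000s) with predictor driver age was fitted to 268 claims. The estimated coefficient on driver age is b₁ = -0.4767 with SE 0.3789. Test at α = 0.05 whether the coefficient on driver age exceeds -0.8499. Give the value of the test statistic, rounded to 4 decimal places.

t = 0.9850

H₀: β₁ = -0.8499 vs H₁: β₁ > -0.8499.
t = (b₁ − β₁⁰)/SE = (-0.4767 − (-0.8499)) / 0.3789 = 0.9850.
df = n − 2 = 268 − 2 = 266.
One-sided p ≈ 0.1628, which is ≥ 0.05, so fail to reject H₀.
The data do not give significant evidence that the true slope on driver age exceeds -0.8499 $1000s per unit.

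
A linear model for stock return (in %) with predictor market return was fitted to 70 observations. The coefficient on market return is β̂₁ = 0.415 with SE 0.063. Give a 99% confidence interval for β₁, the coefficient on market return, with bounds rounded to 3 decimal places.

(0.248, 0.582)

df = n − 2 = 70 − 2 = 68.
t* = t_{0.005, 68} = 2.650081.
Margin = t* × SE = 2.650081 × 0.063 = 0.16696.
CI: 0.415 ± 0.16696 → (0.248, 0.582).
With 99% confidence, each one-unit increase in market return is associated with a change of between 0.248 and 0.582 % in stock return.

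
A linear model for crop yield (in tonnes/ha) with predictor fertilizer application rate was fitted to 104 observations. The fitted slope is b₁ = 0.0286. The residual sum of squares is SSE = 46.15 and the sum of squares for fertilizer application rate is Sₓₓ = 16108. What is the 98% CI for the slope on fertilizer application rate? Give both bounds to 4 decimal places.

MSE = SSE/(n − 2) = 46.15/102 = 0.452451.
SE(b₁) = √(MSE/Sₓₓ) = √(0.452451/16108) = 0.00529987.
df = n − 2 = 102.
t* = t_{0.01, 102} = 2.363464.
Margin = t* × SE = 2.363464 × 0.00529987 = 0.012526.
CI: 0.0286 ± 0.012526 → (0.0161, 0.0411).
With 98% confidence, each one-unit increase in fertilizer application rate is associated with a change of between 0.0161 and 0.0411 tonnes/ha in crop yield.

(0.0161, 0.0411)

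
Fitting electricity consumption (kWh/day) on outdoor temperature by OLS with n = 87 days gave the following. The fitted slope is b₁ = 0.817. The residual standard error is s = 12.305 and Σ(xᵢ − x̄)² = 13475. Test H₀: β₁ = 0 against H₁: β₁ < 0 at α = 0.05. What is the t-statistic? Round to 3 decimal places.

t = 7.707

SE(b₁) = s/√Sₓₓ = 12.305/√13475 = 0.106003.
t = 0.817 / 0.106003 = 7.707.
df = n − 2 = 85.
One-sided p ≈ 1.0000, which is ≥ 0.05, so fail to reject H₀.
The data do not give significant evidence that the true slope on outdoor temperature is negative.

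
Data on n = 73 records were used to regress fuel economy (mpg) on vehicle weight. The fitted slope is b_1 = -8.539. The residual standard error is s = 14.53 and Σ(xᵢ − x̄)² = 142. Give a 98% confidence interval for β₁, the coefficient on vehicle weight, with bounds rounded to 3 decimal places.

SE(b_1) = s/√Sₓₓ = 14.53/√142 = 1.21933.
df = n − 2 = 71.
t* = t_{0.01, 71} = 2.380024.
Margin = t* × SE = 2.380024 × 1.21933 = 2.90204.
CI: -8.539 ± 2.90204 → (-11.441, -5.637).
With 98% confidence, each one-unit increase in vehicle weight is associated with a change of between -11.441 and -5.637 mpg in fuel economy.

(-11.441, -5.637)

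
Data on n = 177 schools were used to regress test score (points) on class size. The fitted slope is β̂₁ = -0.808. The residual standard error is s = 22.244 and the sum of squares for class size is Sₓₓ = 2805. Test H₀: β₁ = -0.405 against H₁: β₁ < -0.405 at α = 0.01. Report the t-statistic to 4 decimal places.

t = -0.9595

SE(β̂₁) = s/√Sₓₓ = 22.244/√2805 = 0.419997.
t = (-0.808 − (-0.405)) / 0.419997 = -0.9595.
df = n − 2 = 175.
One-sided p ≈ 0.1693, which is ≥ 0.01, so fail to reject H₀.
The data do not give significant evidence that the true slope on class size is below -0.405 points per unit.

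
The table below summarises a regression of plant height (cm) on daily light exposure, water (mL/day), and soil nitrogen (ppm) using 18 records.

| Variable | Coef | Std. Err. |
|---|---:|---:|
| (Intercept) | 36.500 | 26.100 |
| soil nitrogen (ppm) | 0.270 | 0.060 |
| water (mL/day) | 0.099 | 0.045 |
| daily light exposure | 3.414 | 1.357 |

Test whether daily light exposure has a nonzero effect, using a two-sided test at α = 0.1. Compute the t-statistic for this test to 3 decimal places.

t = 2.516

Read off: b = 3.414, SE = 1.357 for daily light exposure.
H₀: β₁ = 0 vs H₁: β₁ ≠ 0.
t = 3.414 / 1.357 = 2.516.
df = n − k − 1 = 18 − 3 − 1 = 14.
Two-sided p ≈ 0.0247, which is < 0.1, so reject H₀.
There is evidence that daily light exposure is associated with plant height, holding the other predictors fixed.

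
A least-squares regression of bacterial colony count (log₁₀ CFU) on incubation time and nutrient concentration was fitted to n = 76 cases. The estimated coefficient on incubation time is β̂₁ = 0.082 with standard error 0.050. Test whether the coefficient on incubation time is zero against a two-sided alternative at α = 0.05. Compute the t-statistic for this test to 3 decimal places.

t = 1.640

H₀: β₁ = 0 vs H₁: β₁ ≠ 0.
t = (β̂₁ − β₁⁰)/SE = 0.082 / 0.050 = 1.640.
df = n − k − 1 = 76 − 2 − 1 = 73.
Two-sided p ≈ 0.1053, which is ≥ 0.05, so fail to reject H₀.
The data do not give significant evidence of an association between incubation time and bacterial colony count, after adjusting for the other predictors.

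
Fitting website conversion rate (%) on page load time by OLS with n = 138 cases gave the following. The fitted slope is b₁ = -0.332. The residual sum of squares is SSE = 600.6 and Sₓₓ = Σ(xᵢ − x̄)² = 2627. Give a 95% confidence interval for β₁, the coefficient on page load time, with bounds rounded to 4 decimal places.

MSE = SSE/(n − 2) = 600.6/136 = 4.41618.
SE(b₁) = √(MSE/Sₓₓ) = √(4.41618/2627) = 0.0410009.
df = n − 2 = 136.
t* = t_{0.025, 136} = 1.977561.
Margin = t* × SE = 1.977561 × 0.0410009 = 0.081082.
CI: -0.332 ± 0.081082 → (-0.4131, -0.2509).
With 95% confidence, each one-unit increase in page load time is associated with a change of between -0.4131 and -0.2509 % in website conversion rate.

(-0.4131, -0.2509)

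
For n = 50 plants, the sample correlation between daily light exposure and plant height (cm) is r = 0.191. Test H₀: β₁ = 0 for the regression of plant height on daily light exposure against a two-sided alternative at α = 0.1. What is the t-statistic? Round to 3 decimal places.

t = 1.348

t = r·√(n − 2)/√(1 − r²) = 0.191·√48/√0.963519 = 1.348.
df = n − 2 = 48.
Two-sided p ≈ 0.1840, which is ≥ 0.1, so fail to reject H₀.
The data do not give significant evidence of a linear association between daily light exposure and plant height.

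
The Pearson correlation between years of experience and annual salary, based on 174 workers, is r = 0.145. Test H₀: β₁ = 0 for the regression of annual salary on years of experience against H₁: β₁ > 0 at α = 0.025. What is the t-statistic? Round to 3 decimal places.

t = r·√(n − 2)/√(1 − r²) = 0.145·√172/√0.978975 = 1.922.
df = n − 2 = 172.
One-sided p ≈ 0.0281, which is ≥ 0.025, so fail to reject H₀.
The data do not give significant evidence of a linear association between years of experience and annual salary.

t = 1.922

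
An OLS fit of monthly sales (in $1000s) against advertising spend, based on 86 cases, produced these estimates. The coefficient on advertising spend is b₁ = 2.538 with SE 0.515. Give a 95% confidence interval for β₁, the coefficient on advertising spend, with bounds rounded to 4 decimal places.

df = n − 2 = 86 − 2 = 84.
t* = t_{0.025, 84} = 1.98861.
Margin = t* × SE = 1.98861 × 0.515 = 1.024134.
CI: 2.538 ± 1.024134 → (1.5139, 3.5621).
With 95% confidence, each one-unit increase in advertising spend is associated with a change of between 1.5139 and 3.5621 $1000s in monthly sales.

(1.5139, 3.5621)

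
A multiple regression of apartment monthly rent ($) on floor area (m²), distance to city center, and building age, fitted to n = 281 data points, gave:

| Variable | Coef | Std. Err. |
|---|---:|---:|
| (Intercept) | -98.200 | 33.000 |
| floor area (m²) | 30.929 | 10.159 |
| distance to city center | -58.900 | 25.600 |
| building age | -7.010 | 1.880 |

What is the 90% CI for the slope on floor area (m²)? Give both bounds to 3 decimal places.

(14.163, 47.695)

Read off: b = 30.929, SE = 10.159 for floor area (m²).
df = n − k − 1 = 281 − 3 − 1 = 277.
t* = t_{0.05, 277} = 1.650373.
Margin = t* × SE = 1.650373 × 10.159 = 16.76614.
CI: 30.929 ± 16.76614 → (14.163, 47.695).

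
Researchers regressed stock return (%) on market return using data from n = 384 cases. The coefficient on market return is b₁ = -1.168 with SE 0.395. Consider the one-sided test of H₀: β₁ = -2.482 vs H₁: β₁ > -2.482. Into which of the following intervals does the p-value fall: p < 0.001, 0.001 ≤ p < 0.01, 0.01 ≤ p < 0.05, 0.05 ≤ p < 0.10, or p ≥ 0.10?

t = (-1.168 − (-2.482)) / 0.395 = 3.327.
df = n − 2 = 384 − 2 = 382.
One-sided p = P(T_{382} > t) ≈ 0.0005.
So p < 0.001.

p < 0.001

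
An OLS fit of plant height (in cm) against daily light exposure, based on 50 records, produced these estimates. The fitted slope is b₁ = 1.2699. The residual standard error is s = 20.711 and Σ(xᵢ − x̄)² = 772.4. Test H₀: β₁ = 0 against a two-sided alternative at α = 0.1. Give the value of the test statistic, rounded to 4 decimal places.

t = 1.7041

SE(b₁) = s/√Sₓₓ = 20.711/√772.4 = 0.745212.
t = 1.2699 / 0.745212 = 1.7041.
df = n − 2 = 48.
Two-sided p ≈ 0.0948, which is < 0.1, so reject H₀.
There is evidence that daily light exposure is associated with plant height.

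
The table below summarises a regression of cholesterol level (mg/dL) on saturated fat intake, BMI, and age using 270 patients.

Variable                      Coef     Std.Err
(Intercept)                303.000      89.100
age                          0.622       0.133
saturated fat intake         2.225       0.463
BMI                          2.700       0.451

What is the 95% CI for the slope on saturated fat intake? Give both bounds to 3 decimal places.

Read off: b = 2.225, SE = 0.463 for saturated fat intake.
df = n − k − 1 = 270 − 3 − 1 = 266.
t* = t_{0.025, 266} = 1.968922.
Margin = t* × SE = 1.968922 × 0.463 = 0.91161.
CI: 2.225 ± 0.91161 → (1.313, 3.137).

(1.313, 3.137)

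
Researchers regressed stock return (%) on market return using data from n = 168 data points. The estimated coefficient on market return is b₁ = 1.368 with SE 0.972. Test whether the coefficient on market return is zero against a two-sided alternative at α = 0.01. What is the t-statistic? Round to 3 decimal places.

t = 1.407

H₀: β₁ = 0 vs H₁: β₁ ≠ 0.
t = (b₁ − β₁⁰)/SE = 1.368 / 0.972 = 1.407.
df = n − 2 = 168 − 2 = 166.
Two-sided p ≈ 0.1612, which is ≥ 0.01, so fail to reject H₀.
The data do not give significant evidence of an association between market return and stock return.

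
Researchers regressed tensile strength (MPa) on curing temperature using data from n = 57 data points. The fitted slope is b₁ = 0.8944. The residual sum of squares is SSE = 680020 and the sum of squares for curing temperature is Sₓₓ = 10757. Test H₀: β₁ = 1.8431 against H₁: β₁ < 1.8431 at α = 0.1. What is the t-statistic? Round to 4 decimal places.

t = -0.8849

MSE = SSE/(n − 2) = 680020/55 = 12364.
SE(b₁) = √(MSE/Sₓₓ) = √(12364/10757) = 1.0721.
t = (0.8944 − 1.8431) / 1.0721 = -0.8849.
df = n − 2 = 55.
One-sided p ≈ 0.1900, which is ≥ 0.1, so fail to reject H₀.
The data do not give significant evidence that the true slope on curing temperature is below 1.8431 MPa per unit.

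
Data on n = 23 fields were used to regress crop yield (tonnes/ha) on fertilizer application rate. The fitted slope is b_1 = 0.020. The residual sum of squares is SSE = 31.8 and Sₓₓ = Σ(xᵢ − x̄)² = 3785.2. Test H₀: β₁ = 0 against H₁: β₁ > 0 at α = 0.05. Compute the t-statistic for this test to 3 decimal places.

MSE = SSE/(n − 2) = 31.8/21 = 1.51429.
SE(b_1) = √(MSE/Sₓₓ) = √(1.51429/3785.2) = 0.0200014.
t = 0.020 / 0.0200014 = 1.000.
df = n − 2 = 21.
One-sided p ≈ 0.1644, which is ≥ 0.05, so fail to reject H₀.
The data do not give significant evidence that the true slope on fertilizer application rate is positive.

t = 1.000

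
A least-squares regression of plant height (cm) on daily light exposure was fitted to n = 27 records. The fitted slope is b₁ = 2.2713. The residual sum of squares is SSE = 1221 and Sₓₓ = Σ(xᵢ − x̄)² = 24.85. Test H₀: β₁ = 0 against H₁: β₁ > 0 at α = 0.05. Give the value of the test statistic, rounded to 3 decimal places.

MSE = SSE/(n − 2) = 1221/25 = 48.84.
SE(b₁) = √(MSE/Sₓₓ) = √(48.84/24.85) = 1.40192.
t = 2.2713 / 1.40192 = 1.620.
df = n − 2 = 25.
One-sided p ≈ 0.0589, which is ≥ 0.05, so fail to reject H₀.
The data do not give significant evidence that the true slope on daily light exposure is positive.

t = 1.620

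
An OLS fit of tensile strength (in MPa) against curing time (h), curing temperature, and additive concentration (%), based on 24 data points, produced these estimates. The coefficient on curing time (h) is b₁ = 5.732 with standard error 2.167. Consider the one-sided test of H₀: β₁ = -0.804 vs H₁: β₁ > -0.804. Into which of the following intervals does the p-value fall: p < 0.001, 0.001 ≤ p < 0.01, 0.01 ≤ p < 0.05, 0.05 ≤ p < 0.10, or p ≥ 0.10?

0.001 ≤ p < 0.01

t = (5.732 − (-0.804)) / 2.167 = 3.016.
df = n − k − 1 = 24 − 3 − 1 = 20.
One-sided p = P(T_{20} > t) ≈ 0.0034.
So 0.001 ≤ p < 0.01.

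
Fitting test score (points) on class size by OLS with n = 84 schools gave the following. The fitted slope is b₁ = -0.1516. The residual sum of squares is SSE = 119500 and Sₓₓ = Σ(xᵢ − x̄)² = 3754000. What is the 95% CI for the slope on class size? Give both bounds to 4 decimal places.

MSE = SSE/(n − 2) = 119500/82 = 1457.32.
SE(b₁) = √(MSE/Sₓₓ) = √(1457.32/3754000) = 0.0197029.
df = n − 2 = 82.
t* = t_{0.025, 82} = 1.989319.
Margin = t* × SE = 1.989319 × 0.0197029 = 0.039195.
CI: -0.1516 ± 0.039195 → (-0.1908, -0.1124).
With 95% confidence, each one-unit increase in class size is associated with a change of between -0.1908 and -0.1124 points in test score.

(-0.1908, -0.1124)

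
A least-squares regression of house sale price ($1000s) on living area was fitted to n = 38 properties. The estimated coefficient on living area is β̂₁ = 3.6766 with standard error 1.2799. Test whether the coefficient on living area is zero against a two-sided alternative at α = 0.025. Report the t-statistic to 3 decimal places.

H₀: β₁ = 0 vs H₁: β₁ ≠ 0.
t = (β̂₁ − β₁⁰)/SE = 3.6766 / 1.2799 = 2.873.
df = n − 2 = 38 − 2 = 36.
Two-sided p ≈ 0.0068, which is < 0.025, so reject H₀.
There is evidence that living area is associated with house sale price.

t = 2.873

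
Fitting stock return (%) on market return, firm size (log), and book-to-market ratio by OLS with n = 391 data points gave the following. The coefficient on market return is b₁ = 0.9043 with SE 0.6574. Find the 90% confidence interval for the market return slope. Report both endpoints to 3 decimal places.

(-0.180, 1.988)

df = n − k − 1 = 391 − 3 − 1 = 387.
t* = t_{0.05, 387} = 1.648801.
Margin = t* × SE = 1.648801 × 0.6574 = 1.08392.
CI: 0.9043 ± 1.08392 → (-0.180, 1.988).
With 90% confidence, each one-unit increase in market return is associated with a change of between -0.180 and 1.988 % in stock return, holding the other predictors fixed.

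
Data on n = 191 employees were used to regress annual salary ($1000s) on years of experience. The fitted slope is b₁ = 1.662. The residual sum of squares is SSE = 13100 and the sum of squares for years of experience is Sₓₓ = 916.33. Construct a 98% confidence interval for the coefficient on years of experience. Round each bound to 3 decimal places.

MSE = SSE/(n − 2) = 13100/189 = 69.3122.
SE(b₁) = √(MSE/Sₓₓ) = √(69.3122/916.33) = 0.275029.
df = n − 2 = 189.
t* = t_{0.01, 189} = 2.34624.
Margin = t* × SE = 2.34624 × 0.275029 = 0.64528.
CI: 1.662 ± 0.64528 → (1.017, 2.307).
With 98% confidence, each one-unit increase in years of experience is associated with a change of between 1.017 and 2.307 $1000s in annual salary.

(1.017, 2.307)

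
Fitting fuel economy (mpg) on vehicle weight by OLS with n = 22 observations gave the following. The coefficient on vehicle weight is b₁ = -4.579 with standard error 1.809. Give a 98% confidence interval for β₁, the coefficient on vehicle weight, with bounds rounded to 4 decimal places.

(-9.1521, -0.0059)

df = n − 2 = 22 − 2 = 20.
t* = t_{0.01, 20} = 2.527977.
Margin = t* × SE = 2.527977 × 1.809 = 4.573110.
CI: -4.579 ± 4.573110 → (-9.1521, -0.0059).
With 98% confidence, each one-unit increase in vehicle weight is associated with a change of between -9.1521 and -0.0059 mpg in fuel economy.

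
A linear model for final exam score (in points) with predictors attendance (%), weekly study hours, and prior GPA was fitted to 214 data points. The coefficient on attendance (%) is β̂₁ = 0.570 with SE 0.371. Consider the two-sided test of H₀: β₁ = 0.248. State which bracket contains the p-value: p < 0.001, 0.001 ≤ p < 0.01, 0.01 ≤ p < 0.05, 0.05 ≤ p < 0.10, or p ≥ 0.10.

t = (0.570 − 0.248) / 0.371 = 0.868.
df = n − k − 1 = 214 − 3 − 1 = 210.
Two-sided p = 2·P(T_{210} > |t|) ≈ 0.3864.
So p ≥ 0.10.

p ≥ 0.10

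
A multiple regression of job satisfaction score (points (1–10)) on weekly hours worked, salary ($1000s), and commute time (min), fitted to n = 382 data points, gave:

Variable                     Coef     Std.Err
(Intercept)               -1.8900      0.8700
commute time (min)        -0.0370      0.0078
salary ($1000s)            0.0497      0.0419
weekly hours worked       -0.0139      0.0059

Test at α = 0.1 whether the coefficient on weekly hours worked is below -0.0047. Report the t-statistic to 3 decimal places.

Read off: b = -0.0139, SE = 0.0059 for weekly hours worked.
H₀: β₁ = -0.0047 vs H₁: β₁ < -0.0047.
t = (-0.0139 − (-0.0047)) / 0.0059 = -1.559.
df = n − k − 1 = 382 − 3 − 1 = 378.
One-sided p ≈ 0.0599, which is < 0.1, so reject H₀.
There is evidence that the true slope on weekly hours worked is below -0.0047 points (1–10) per unit, holding the other predictors fixed.

t = -1.559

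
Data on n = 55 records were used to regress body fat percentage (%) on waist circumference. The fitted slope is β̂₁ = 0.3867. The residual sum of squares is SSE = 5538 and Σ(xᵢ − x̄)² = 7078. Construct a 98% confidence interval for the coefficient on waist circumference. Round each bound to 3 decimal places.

MSE = SSE/(n − 2) = 5538/53 = 104.491.
SE(β̂₁) = √(MSE/Sₓₓ) = √(104.491/7078) = 0.121502.
df = n − 2 = 53.
t* = t_{0.01, 53} = 2.39879.
Margin = t* × SE = 2.39879 × 0.121502 = 0.29146.
CI: 0.3867 ± 0.29146 → (0.095, 0.678).
With 98% confidence, each one-unit increase in waist circumference is associated with a change of between 0.095 and 0.678 % in body fat percentage.

(0.095, 0.678)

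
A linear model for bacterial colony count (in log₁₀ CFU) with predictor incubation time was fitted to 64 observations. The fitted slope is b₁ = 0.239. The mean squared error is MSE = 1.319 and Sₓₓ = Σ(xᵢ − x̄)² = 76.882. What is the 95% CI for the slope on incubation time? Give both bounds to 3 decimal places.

(-0.023, 0.501)

SE(b₁) = √(MSE/Sₓₓ) = √(1.319/76.882) = 0.130982.
df = n − 2 = 62.
t* = t_{0.025, 62} = 1.998972.
Margin = t* × SE = 1.998972 × 0.130982 = 0.26183.
CI: 0.239 ± 0.26183 → (-0.023, 0.501).
With 95% confidence, each one-unit increase in incubation time is associated with a change of between -0.023 and 0.501 log₁₀ CFU in bacterial colony count.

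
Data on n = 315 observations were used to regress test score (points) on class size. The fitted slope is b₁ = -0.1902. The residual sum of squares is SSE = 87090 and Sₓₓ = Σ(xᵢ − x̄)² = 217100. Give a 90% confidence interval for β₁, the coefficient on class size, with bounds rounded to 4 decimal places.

(-0.2493, -0.1311)

MSE = SSE/(n − 2) = 87090/313 = 278.243.
SE(b₁) = √(MSE/Sₓₓ) = √(278.243/217100) = 0.0357999.
df = n − 2 = 313.
t* = t_{0.05, 313} = 1.649736.
Margin = t* × SE = 1.649736 × 0.0357999 = 0.059060.
CI: -0.1902 ± 0.059060 → (-0.2493, -0.1311).
With 90% confidence, each one-unit increase in class size is associated with a change of between -0.2493 and -0.1311 points in test score.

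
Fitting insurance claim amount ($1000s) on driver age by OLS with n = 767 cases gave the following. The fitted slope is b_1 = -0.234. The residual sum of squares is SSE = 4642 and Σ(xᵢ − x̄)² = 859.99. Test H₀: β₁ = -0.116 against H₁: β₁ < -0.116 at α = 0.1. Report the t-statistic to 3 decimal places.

t = -1.405

MSE = SSE/(n − 2) = 4642/765 = 6.06797.
SE(b_1) = √(MSE/Sₓₓ) = √(6.06797/859.99) = 0.0839992.
t = (-0.234 − (-0.116)) / 0.0839992 = -1.405.
df = n − 2 = 765.
One-sided p ≈ 0.0802, which is < 0.1, so reject H₀.
There is evidence that the true slope on driver age is below -0.116 $1000s per unit.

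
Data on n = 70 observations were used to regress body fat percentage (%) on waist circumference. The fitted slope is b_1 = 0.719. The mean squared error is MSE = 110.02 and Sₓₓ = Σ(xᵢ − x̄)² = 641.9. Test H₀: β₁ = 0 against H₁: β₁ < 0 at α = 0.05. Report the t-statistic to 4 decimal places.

SE(b_1) = √(MSE/Sₓₓ) = √(110.02/641.9) = 0.414002.
t = 0.719 / 0.414002 = 1.7367.
df = n − 2 = 68.
One-sided p ≈ 0.9565, which is ≥ 0.05, so fail to reject H₀.
The data do not give significant evidence that the true slope on waist circumference is negative.

t = 1.7367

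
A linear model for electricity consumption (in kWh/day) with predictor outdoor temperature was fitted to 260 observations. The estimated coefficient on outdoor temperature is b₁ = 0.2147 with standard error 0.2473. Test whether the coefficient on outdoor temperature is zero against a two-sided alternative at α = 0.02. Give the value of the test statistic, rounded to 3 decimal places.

H₀: β₁ = 0 vs H₁: β₁ ≠ 0.
t = (b₁ − β₁⁰)/SE = 0.2147 / 0.2473 = 0.868.
df = n − 2 = 260 − 2 = 258.
Two-sided p ≈ 0.3861, which is ≥ 0.02, so fail to reject H₀.
The data do not give significant evidence of an association between outdoor temperature and electricity consumption.

t = 0.868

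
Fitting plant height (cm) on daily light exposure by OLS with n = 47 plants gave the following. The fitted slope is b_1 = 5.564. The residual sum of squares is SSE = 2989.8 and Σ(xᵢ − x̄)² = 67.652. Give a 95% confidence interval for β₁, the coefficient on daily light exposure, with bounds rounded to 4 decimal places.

(3.5680, 7.5600)

MSE = SSE/(n − 2) = 2989.8/45 = 66.44.
SE(b_1) = √(MSE/Sₓₓ) = √(66.44/67.652) = 0.991002.
df = n − 2 = 45.
t* = t_{0.025, 45} = 2.014103.
Margin = t* × SE = 2.014103 × 0.991002 = 1.995980.
CI: 5.564 ± 1.995980 → (3.5680, 7.5600).
With 95% confidence, each one-unit increase in daily light exposure is associated with a change of between 3.5680 and 7.5600 cm in plant height.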